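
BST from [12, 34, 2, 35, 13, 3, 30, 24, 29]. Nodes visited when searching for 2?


BST root = 12
Search for 2: compare at each node
Path: [12, 2]


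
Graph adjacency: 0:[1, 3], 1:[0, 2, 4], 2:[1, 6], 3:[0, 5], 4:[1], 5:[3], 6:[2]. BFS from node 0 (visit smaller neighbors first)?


BFS queue: start with [0]
Visit order: [0, 1, 3, 2, 4, 5, 6]


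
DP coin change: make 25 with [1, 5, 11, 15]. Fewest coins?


dp[0]=0; dp[i]=1+min(dp[i-c] for c in coins)
...dp[20]=2, dp[21]=3, dp[22]=2, dp[23]=3, dp[24]=4, dp[25]=3
Minimum coins for 25 = 3


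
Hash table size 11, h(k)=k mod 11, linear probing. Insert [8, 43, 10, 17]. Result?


Insertions: 8->slot 8; 43->slot 10; 10->slot 0; 17->slot 6
Table: [10, None, None, None, None, None, 17, None, 8, None, 43]


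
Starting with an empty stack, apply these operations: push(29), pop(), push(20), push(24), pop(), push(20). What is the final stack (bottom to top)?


push(29) -> [29]
pop() returns 29 -> []
push(20) -> [20]
push(24) -> [20, 24]
pop() returns 24 -> [20]
push(20) -> [20, 20]
Final stack (bottom to top): [20, 20]


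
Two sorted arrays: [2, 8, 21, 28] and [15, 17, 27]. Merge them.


Compare heads, take smaller each step.
Merged: [2, 8, 15, 17, 21, 27, 28]


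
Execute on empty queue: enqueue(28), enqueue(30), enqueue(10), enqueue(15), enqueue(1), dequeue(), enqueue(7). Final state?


enqueue(28) -> [28]
enqueue(30) -> [28, 30]
enqueue(10) -> [28, 30, 10]
enqueue(15) -> [28, 30, 10, 15]
enqueue(1) -> [28, 30, 10, 15, 1]
dequeue() returns 28 -> [30, 10, 15, 1]
enqueue(7) -> [30, 10, 15, 1, 7]
Final queue (front to back): [30, 10, 15, 1, 7]


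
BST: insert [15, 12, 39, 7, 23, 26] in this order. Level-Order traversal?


Root = 15; build tree by BST insertion.
Level-Order traversal: [15, 12, 39, 7, 23, 26]


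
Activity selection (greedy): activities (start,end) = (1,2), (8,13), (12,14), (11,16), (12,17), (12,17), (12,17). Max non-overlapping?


Greedy: pick earliest-ending, then skip overlaps.
Selected (2 activities): [(1, 2), (8, 13)]


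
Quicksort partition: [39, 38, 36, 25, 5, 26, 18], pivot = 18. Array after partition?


Elements <= 18 go left of pivot.
Result: [5, 18, 36, 25, 39, 26, 38], pivot at index 1


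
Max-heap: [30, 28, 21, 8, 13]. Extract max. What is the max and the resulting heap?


Max = 30
Replace root with last, heapify down
Resulting heap: [28, 13, 21, 8]


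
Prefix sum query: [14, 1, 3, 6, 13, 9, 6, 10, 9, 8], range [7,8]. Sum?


Prefix sums: [0, 14, 15, 18, 24, 37, 46, 52, 62, 71, 79]
Sum[7..8] = prefix[9] - prefix[7] = 71 - 52 = 19


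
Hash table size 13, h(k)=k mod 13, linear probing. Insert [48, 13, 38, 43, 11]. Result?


Insertions: 48->slot 9; 13->slot 0; 38->slot 12; 43->slot 4; 11->slot 11
Table: [13, None, None, None, 43, None, None, None, None, 48, None, 11, 38]


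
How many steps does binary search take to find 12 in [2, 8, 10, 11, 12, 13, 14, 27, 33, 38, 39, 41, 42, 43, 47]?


Search for 12:
[0,14] mid=7 arr[7]=27
[0,6] mid=3 arr[3]=11
[4,6] mid=5 arr[5]=13
[4,4] mid=4 arr[4]=12
Total: 4 comparisons


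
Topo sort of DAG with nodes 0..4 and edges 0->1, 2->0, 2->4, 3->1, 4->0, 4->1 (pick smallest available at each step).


Kahn's algorithm, process smallest node first
Order: [2, 3, 4, 0, 1]


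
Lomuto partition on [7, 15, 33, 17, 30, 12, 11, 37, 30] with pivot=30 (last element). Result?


Elements <= 30 go left of pivot.
Result: [7, 15, 17, 30, 12, 11, 30, 37, 33], pivot at index 6


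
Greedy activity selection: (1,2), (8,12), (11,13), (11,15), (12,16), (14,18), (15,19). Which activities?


Greedy: pick earliest-ending, then skip overlaps.
Selected (3 activities): [(1, 2), (8, 12), (12, 16)]


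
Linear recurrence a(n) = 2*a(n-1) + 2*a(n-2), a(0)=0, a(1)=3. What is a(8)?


Build bottom-up:
...a(6)=360, a(7)=984, a(8)=2*984+2*360=2688


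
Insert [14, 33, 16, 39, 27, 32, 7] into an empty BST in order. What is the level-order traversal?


Root = 14; build tree by BST insertion.
Level-Order traversal: [14, 7, 33, 16, 39, 27, 32]


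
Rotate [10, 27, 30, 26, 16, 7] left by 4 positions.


Left rotate by 4: [16, 7, 10, 27, 30, 26]


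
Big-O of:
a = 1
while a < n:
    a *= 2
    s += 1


Per nesting level: O(log n) = O(log n)
Complexity: O(log n)


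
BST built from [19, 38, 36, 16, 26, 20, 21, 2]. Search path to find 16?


BST root = 19
Search for 16: compare at each node
Path: [19, 16]


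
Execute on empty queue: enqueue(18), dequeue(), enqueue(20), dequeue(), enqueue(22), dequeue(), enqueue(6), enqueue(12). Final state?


enqueue(18) -> [18]
dequeue() returns 18 -> []
enqueue(20) -> [20]
dequeue() returns 20 -> []
enqueue(22) -> [22]
dequeue() returns 22 -> []
enqueue(6) -> [6]
enqueue(12) -> [6, 12]
Final queue (front to back): [6, 12]


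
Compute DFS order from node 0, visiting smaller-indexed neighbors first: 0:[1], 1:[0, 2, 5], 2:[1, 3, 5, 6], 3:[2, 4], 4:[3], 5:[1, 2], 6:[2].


DFS stack-based: start with [0]
Visit order: [0, 1, 2, 3, 4, 5, 6]


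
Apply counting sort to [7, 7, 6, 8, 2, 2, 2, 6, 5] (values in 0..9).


Count array: [0, 0, 3, 0, 0, 1, 2, 2, 1, 0]
Reconstruct: [2, 2, 2, 5, 6, 6, 7, 7, 8]


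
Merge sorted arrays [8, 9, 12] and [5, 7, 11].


Compare heads, take smaller each step.
Merged: [5, 7, 8, 9, 11, 12]


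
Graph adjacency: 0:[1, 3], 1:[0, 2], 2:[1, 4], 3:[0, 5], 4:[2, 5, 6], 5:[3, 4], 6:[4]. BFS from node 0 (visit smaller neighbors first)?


BFS queue: start with [0]
Visit order: [0, 1, 3, 2, 5, 4, 6]


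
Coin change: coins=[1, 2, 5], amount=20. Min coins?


dp[0]=0; dp[i]=1+min(dp[i-c] for c in coins)
...dp[15]=3, dp[16]=4, dp[17]=4, dp[18]=5, dp[19]=5, dp[20]=4
Minimum coins for 20 = 4


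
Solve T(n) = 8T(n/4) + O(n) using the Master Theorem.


a=8, b=4, c=1. log_4(8)=1.5 > c=1. Case 1: O(n^log_b(a)) = O(n^1.500)
Complexity: O(n^1.500)


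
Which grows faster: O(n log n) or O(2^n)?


linearithmic grows slower than exponential
O(n log n) is asymptotically smaller; O(2^n) grows faster


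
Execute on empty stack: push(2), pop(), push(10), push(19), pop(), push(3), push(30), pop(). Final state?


push(2) -> [2]
pop() returns 2 -> []
push(10) -> [10]
push(19) -> [10, 19]
pop() returns 19 -> [10]
push(3) -> [10, 3]
push(30) -> [10, 3, 30]
pop() returns 30 -> [10, 3]
Final stack (bottom to top): [10, 3]


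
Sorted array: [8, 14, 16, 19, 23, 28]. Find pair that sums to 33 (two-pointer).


Two pointers: lo=0, hi=5
Found pair: (14, 19) summing to 33


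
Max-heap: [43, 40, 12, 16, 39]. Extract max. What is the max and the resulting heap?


Max = 43
Replace root with last, heapify down
Resulting heap: [40, 39, 12, 16]


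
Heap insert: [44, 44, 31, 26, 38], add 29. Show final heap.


Append 29: [44, 44, 31, 26, 38, 29]
Bubble up: no swaps needed
Result: [44, 44, 31, 26, 38, 29]


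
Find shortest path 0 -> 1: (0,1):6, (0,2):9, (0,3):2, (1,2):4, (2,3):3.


Dijkstra from 0:
Distances: {0: 0, 1: 6, 2: 5, 3: 2}
Shortest distance to 1 = 6, path = [0, 1]


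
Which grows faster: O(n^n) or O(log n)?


logarithmic grows slower than n^n
O(log n) is asymptotically smaller; O(n^n) grows faster


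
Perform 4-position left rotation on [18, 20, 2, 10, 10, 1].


Left rotate by 4: [10, 1, 18, 20, 2, 10]


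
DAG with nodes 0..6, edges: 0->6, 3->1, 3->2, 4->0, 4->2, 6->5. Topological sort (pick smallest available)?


Kahn's algorithm, process smallest node first
Order: [3, 1, 4, 0, 2, 6, 5]


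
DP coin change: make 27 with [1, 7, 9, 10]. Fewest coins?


dp[0]=0; dp[i]=1+min(dp[i-c] for c in coins)
...dp[22]=4, dp[23]=3, dp[24]=3, dp[25]=3, dp[26]=3, dp[27]=3
Minimum coins for 27 = 3


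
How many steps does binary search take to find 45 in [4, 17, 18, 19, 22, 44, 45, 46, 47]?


Search for 45:
[0,8] mid=4 arr[4]=22
[5,8] mid=6 arr[6]=45
Total: 2 comparisons


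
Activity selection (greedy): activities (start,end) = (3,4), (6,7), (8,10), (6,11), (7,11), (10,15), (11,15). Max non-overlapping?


Greedy: pick earliest-ending, then skip overlaps.
Selected (4 activities): [(3, 4), (6, 7), (8, 10), (10, 15)]


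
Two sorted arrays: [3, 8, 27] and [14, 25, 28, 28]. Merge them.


Compare heads, take smaller each step.
Merged: [3, 8, 14, 25, 27, 28, 28]


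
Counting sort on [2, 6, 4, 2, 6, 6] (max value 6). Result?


Count array: [0, 0, 2, 0, 1, 0, 3]
Reconstruct: [2, 2, 4, 6, 6, 6]


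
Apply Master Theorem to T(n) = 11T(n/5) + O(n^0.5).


a=11, b=5, c=0.5. log_5(11)=1.490 > c=0.5. Case 1: O(n^log_b(a)) = O(n^1.490)
Complexity: O(n^1.490)


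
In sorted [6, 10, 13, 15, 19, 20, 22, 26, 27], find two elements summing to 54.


Two pointers: lo=0, hi=8
No pair sums to 54


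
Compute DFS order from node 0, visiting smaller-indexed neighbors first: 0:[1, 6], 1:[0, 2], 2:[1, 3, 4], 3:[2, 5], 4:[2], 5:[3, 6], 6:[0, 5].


DFS stack-based: start with [0]
Visit order: [0, 1, 2, 3, 5, 6, 4]


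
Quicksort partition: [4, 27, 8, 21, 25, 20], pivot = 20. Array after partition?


Elements <= 20 go left of pivot.
Result: [4, 8, 20, 21, 25, 27], pivot at index 2


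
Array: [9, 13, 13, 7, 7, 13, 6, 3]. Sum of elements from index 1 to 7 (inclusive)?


Prefix sums: [0, 9, 22, 35, 42, 49, 62, 68, 71]
Sum[1..7] = prefix[8] - prefix[1] = 71 - 9 = 62


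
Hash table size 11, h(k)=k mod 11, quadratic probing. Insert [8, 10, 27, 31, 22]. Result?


Insertions: 8->slot 8; 10->slot 10; 27->slot 5; 31->slot 9; 22->slot 0
Table: [22, None, None, None, None, 27, None, None, 8, 31, 10]


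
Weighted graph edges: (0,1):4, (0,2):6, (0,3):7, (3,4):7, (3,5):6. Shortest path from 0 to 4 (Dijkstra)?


Dijkstra from 0:
Distances: {0: 0, 1: 4, 2: 6, 3: 7, 4: 14, 5: 13}
Shortest distance to 4 = 14, path = [0, 3, 4]


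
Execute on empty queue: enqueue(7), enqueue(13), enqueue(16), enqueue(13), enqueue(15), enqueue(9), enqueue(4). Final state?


enqueue(7) -> [7]
enqueue(13) -> [7, 13]
enqueue(16) -> [7, 13, 16]
enqueue(13) -> [7, 13, 16, 13]
enqueue(15) -> [7, 13, 16, 13, 15]
enqueue(9) -> [7, 13, 16, 13, 15, 9]
enqueue(4) -> [7, 13, 16, 13, 15, 9, 4]
Final queue (front to back): [7, 13, 16, 13, 15, 9, 4]


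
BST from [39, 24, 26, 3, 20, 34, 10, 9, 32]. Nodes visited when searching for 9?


BST root = 39
Search for 9: compare at each node
Path: [39, 24, 3, 20, 10, 9]


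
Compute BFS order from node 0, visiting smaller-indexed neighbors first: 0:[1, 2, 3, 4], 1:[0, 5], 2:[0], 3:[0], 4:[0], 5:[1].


BFS queue: start with [0]
Visit order: [0, 1, 2, 3, 4, 5]


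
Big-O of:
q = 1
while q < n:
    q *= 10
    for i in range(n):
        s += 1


Per nesting level: O(log n) * O(n) = O(n log n)
Complexity: O(n log n)


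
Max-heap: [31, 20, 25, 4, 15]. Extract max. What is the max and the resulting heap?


Max = 31
Replace root with last, heapify down
Resulting heap: [25, 20, 15, 4]


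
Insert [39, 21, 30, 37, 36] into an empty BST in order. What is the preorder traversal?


Root = 39; build tree by BST insertion.
Preorder traversal: [39, 21, 30, 37, 36]


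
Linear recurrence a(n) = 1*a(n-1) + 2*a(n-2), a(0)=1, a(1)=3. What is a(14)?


Build bottom-up:
...a(12)=5461, a(13)=10923, a(14)=1*10923+2*5461=21845


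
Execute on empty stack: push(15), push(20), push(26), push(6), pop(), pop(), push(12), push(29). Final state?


push(15) -> [15]
push(20) -> [15, 20]
push(26) -> [15, 20, 26]
push(6) -> [15, 20, 26, 6]
pop() returns 6 -> [15, 20, 26]
pop() returns 26 -> [15, 20]
push(12) -> [15, 20, 12]
push(29) -> [15, 20, 12, 29]
Final stack (bottom to top): [15, 20, 12, 29]


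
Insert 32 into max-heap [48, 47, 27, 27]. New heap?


Append 32: [48, 47, 27, 27, 32]
Bubble up: no swaps needed
Result: [48, 47, 27, 27, 32]


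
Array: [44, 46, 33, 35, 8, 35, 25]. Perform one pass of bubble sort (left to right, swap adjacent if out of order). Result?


After one pass: [44, 33, 35, 8, 35, 25, 46]


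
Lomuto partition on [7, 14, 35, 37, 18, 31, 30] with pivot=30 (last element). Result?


Elements <= 30 go left of pivot.
Result: [7, 14, 18, 30, 35, 31, 37], pivot at index 3


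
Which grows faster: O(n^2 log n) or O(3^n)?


n^2 log n grows slower than exponential (base 3)
O(n^2 log n) is asymptotically smaller; O(3^n) grows faster


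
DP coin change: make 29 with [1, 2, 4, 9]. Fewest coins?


dp[0]=0; dp[i]=1+min(dp[i-c] for c in coins)
...dp[24]=4, dp[25]=5, dp[26]=4, dp[27]=3, dp[28]=4, dp[29]=4
Minimum coins for 29 = 4


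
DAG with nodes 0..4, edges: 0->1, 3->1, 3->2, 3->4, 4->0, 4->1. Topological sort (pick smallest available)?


Kahn's algorithm, process smallest node first
Order: [3, 2, 4, 0, 1]


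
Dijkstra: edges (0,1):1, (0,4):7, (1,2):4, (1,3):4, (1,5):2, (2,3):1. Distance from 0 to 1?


Dijkstra from 0:
Distances: {0: 0, 1: 1, 2: 5, 3: 5, 4: 7, 5: 3}
Shortest distance to 1 = 1, path = [0, 1]


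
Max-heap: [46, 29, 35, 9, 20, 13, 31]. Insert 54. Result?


Append 54: [46, 29, 35, 9, 20, 13, 31, 54]
Bubble up: swap idx 7(54) with idx 3(9); swap idx 3(54) with idx 1(29); swap idx 1(54) with idx 0(46)
Result: [54, 46, 35, 29, 20, 13, 31, 9]


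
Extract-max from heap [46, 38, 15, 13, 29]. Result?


Max = 46
Replace root with last, heapify down
Resulting heap: [38, 29, 15, 13]


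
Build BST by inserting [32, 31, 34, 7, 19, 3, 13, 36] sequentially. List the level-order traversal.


Root = 32; build tree by BST insertion.
Level-Order traversal: [32, 31, 34, 7, 36, 3, 19, 13]


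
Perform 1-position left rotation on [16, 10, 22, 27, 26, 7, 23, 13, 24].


Left rotate by 1: [10, 22, 27, 26, 7, 23, 13, 24, 16]


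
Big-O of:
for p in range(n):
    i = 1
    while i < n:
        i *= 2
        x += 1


Per nesting level: O(n) * O(log n) = O(n log n)
Complexity: O(n log n)


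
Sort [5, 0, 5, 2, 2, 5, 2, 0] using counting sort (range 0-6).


Count array: [2, 0, 3, 0, 0, 3, 0]
Reconstruct: [0, 0, 2, 2, 2, 5, 5, 5]


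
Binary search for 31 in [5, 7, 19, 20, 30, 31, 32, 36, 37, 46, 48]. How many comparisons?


Search for 31:
[0,10] mid=5 arr[5]=31
Total: 1 comparisons


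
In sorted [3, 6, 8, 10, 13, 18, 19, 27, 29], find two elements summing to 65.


Two pointers: lo=0, hi=8
No pair sums to 65


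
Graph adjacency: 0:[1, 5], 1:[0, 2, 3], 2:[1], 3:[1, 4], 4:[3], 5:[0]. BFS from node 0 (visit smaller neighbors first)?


BFS queue: start with [0]
Visit order: [0, 1, 5, 2, 3, 4]


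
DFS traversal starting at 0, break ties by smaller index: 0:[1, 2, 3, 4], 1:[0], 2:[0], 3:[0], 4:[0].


DFS stack-based: start with [0]
Visit order: [0, 1, 2, 3, 4]


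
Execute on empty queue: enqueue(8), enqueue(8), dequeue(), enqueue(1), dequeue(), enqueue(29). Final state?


enqueue(8) -> [8]
enqueue(8) -> [8, 8]
dequeue() returns 8 -> [8]
enqueue(1) -> [8, 1]
dequeue() returns 8 -> [1]
enqueue(29) -> [1, 29]
Final queue (front to back): [1, 29]


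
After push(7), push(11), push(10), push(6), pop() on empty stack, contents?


push(7) -> [7]
push(11) -> [7, 11]
push(10) -> [7, 11, 10]
push(6) -> [7, 11, 10, 6]
pop() returns 6 -> [7, 11, 10]
Final stack (bottom to top): [7, 11, 10]


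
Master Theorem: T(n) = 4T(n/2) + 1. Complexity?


a=4, b=2, c=0. log_2(4)=2 > c=0. Case 1: O(n^log_b(a)) = O(n^2)
Complexity: O(n^2)


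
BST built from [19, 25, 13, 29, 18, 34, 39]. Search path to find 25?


BST root = 19
Search for 25: compare at each node
Path: [19, 25]


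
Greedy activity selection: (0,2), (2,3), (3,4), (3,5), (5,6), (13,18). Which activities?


Greedy: pick earliest-ending, then skip overlaps.
Selected (5 activities): [(0, 2), (2, 3), (3, 4), (5, 6), (13, 18)]


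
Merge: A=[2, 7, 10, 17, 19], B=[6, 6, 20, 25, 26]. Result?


Compare heads, take smaller each step.
Merged: [2, 6, 6, 7, 10, 17, 19, 20, 25, 26]


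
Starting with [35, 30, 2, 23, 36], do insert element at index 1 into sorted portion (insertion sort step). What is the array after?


After one pass: [30, 35, 2, 23, 36]


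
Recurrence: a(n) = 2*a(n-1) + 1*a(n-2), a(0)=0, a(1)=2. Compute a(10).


Build bottom-up:
...a(8)=816, a(9)=1970, a(10)=2*1970+1*816=4756


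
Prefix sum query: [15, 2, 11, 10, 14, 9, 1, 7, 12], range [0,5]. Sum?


Prefix sums: [0, 15, 17, 28, 38, 52, 61, 62, 69, 81]
Sum[0..5] = prefix[6] - prefix[0] = 61 - 0 = 61


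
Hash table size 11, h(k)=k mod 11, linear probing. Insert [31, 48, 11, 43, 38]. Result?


Insertions: 31->slot 9; 48->slot 4; 11->slot 0; 43->slot 10; 38->slot 5
Table: [11, None, None, None, 48, 38, None, None, None, 31, 43]


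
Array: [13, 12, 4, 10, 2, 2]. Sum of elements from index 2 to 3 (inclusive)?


Prefix sums: [0, 13, 25, 29, 39, 41, 43]
Sum[2..3] = prefix[4] - prefix[2] = 39 - 25 = 14


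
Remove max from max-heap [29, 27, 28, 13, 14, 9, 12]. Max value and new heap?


Max = 29
Replace root with last, heapify down
Resulting heap: [28, 27, 12, 13, 14, 9]


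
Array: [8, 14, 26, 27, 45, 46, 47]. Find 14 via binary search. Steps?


Search for 14:
[0,6] mid=3 arr[3]=27
[0,2] mid=1 arr[1]=14
Total: 2 comparisons


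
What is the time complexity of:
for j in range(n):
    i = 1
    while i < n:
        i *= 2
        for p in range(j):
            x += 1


Per nesting level: O(n) * O(log n) * O(n) [triangular over j] = O(n^2 log n)
Complexity: O(n^2 log n)


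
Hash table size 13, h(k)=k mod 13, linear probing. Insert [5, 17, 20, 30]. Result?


Insertions: 5->slot 5; 17->slot 4; 20->slot 7; 30->slot 6
Table: [None, None, None, None, 17, 5, 30, 20, None, None, None, None, None]


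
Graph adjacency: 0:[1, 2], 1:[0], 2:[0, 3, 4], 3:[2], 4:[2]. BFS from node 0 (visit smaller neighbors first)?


BFS queue: start with [0]
Visit order: [0, 1, 2, 3, 4]


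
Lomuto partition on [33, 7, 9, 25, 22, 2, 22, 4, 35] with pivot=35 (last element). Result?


Elements <= 35 go left of pivot.
Result: [33, 7, 9, 25, 22, 2, 22, 4, 35], pivot at index 8


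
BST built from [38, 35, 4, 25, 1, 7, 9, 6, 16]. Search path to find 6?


BST root = 38
Search for 6: compare at each node
Path: [38, 35, 4, 25, 7, 6]


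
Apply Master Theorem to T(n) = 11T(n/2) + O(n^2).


a=11, b=2, c=2. log_2(11)=3.459 > c=2. Case 1: O(n^log_b(a)) = O(n^3.459)
Complexity: O(n^3.459)


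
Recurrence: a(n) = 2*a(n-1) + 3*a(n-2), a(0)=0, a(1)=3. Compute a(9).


Build bottom-up:
...a(7)=1641, a(8)=4920, a(9)=2*4920+3*1641=14763


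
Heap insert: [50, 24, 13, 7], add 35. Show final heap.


Append 35: [50, 24, 13, 7, 35]
Bubble up: swap idx 4(35) with idx 1(24)
Result: [50, 35, 13, 7, 24]


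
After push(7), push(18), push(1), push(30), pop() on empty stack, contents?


push(7) -> [7]
push(18) -> [7, 18]
push(1) -> [7, 18, 1]
push(30) -> [7, 18, 1, 30]
pop() returns 30 -> [7, 18, 1]
Final stack (bottom to top): [7, 18, 1]


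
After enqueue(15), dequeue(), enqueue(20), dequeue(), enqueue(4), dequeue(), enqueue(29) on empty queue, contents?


enqueue(15) -> [15]
dequeue() returns 15 -> []
enqueue(20) -> [20]
dequeue() returns 20 -> []
enqueue(4) -> [4]
dequeue() returns 4 -> []
enqueue(29) -> [29]
Final queue (front to back): [29]


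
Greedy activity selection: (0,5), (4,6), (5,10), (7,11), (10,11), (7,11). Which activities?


Greedy: pick earliest-ending, then skip overlaps.
Selected (3 activities): [(0, 5), (5, 10), (10, 11)]


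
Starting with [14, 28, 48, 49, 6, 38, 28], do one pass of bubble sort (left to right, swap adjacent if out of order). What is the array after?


After one pass: [14, 28, 48, 6, 38, 28, 49]


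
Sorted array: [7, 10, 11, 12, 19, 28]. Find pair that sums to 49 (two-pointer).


Two pointers: lo=0, hi=5
No pair sums to 49


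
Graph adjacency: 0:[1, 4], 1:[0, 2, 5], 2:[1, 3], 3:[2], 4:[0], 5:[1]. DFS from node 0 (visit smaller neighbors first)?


DFS stack-based: start with [0]
Visit order: [0, 1, 2, 3, 5, 4]


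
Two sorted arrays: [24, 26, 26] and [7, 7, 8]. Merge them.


Compare heads, take smaller each step.
Merged: [7, 7, 8, 24, 26, 26]


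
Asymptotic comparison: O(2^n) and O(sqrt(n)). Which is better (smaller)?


sublinear grows slower than exponential
O(sqrt(n)) is asymptotically smaller; O(2^n) grows faster


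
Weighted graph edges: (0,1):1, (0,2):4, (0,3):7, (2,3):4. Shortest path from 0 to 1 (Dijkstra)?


Dijkstra from 0:
Distances: {0: 0, 1: 1, 2: 4, 3: 7}
Shortest distance to 1 = 1, path = [0, 1]


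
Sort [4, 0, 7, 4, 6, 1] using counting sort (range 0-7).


Count array: [1, 1, 0, 0, 2, 0, 1, 1]
Reconstruct: [0, 1, 4, 4, 6, 7]


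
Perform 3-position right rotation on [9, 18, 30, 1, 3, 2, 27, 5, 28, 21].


Right rotate by 3: [5, 28, 21, 9, 18, 30, 1, 3, 2, 27]


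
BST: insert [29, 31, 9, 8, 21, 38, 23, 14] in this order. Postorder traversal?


Root = 29; build tree by BST insertion.
Postorder traversal: [8, 14, 23, 21, 9, 38, 31, 29]


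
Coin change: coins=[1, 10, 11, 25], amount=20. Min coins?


dp[0]=0; dp[i]=1+min(dp[i-c] for c in coins)
...dp[15]=5, dp[16]=6, dp[17]=7, dp[18]=8, dp[19]=9, dp[20]=2
Minimum coins for 20 = 2


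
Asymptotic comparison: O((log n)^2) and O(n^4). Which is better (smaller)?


polylogarithmic grows slower than quartic
O((log n)^2) is asymptotically smaller; O(n^4) grows faster


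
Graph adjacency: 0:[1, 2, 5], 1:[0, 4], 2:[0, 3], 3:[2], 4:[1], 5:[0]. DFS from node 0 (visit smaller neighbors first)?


DFS stack-based: start with [0]
Visit order: [0, 1, 4, 2, 3, 5]


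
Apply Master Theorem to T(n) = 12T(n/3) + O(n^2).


a=12, b=3, c=2. log_3(12)=2.262 > c=2. Case 1: O(n^log_b(a)) = O(n^2.262)
Complexity: O(n^2.262)


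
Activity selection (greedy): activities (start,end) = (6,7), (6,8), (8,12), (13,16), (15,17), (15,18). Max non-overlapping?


Greedy: pick earliest-ending, then skip overlaps.
Selected (3 activities): [(6, 7), (8, 12), (13, 16)]


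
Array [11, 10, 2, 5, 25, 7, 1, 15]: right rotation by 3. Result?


Right rotate by 3: [7, 1, 15, 11, 10, 2, 5, 25]


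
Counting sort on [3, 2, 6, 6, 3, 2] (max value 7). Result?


Count array: [0, 0, 2, 2, 0, 0, 2, 0]
Reconstruct: [2, 2, 3, 3, 6, 6]


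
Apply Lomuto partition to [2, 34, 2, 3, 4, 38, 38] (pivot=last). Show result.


Elements <= 38 go left of pivot.
Result: [2, 34, 2, 3, 4, 38, 38], pivot at index 6


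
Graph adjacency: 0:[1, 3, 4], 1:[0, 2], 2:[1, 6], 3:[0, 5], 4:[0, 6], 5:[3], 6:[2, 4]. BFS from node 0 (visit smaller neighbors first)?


BFS queue: start with [0]
Visit order: [0, 1, 3, 4, 2, 5, 6]


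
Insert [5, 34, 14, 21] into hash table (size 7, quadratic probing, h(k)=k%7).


Insertions: 5->slot 5; 34->slot 6; 14->slot 0; 21->slot 1
Table: [14, 21, None, None, None, 5, 34]


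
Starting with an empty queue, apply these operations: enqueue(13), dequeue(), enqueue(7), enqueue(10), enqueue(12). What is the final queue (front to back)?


enqueue(13) -> [13]
dequeue() returns 13 -> []
enqueue(7) -> [7]
enqueue(10) -> [7, 10]
enqueue(12) -> [7, 10, 12]
Final queue (front to back): [7, 10, 12]


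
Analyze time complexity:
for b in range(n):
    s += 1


Per nesting level: O(n) = O(n)
Complexity: O(n)


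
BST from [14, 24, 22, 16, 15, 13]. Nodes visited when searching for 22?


BST root = 14
Search for 22: compare at each node
Path: [14, 24, 22]


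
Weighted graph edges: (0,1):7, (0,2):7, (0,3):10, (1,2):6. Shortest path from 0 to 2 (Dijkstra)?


Dijkstra from 0:
Distances: {0: 0, 1: 7, 2: 7, 3: 10}
Shortest distance to 2 = 7, path = [0, 2]


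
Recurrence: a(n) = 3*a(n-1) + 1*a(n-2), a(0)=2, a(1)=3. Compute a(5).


Build bottom-up:
...a(3)=36, a(4)=119, a(5)=3*119+1*36=393


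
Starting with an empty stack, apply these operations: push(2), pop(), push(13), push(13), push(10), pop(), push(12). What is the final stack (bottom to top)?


push(2) -> [2]
pop() returns 2 -> []
push(13) -> [13]
push(13) -> [13, 13]
push(10) -> [13, 13, 10]
pop() returns 10 -> [13, 13]
push(12) -> [13, 13, 12]
Final stack (bottom to top): [13, 13, 12]


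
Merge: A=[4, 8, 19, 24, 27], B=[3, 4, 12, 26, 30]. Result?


Compare heads, take smaller each step.
Merged: [3, 4, 4, 8, 12, 19, 24, 26, 27, 30]


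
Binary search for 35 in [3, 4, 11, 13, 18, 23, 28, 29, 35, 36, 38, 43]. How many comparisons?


Search for 35:
[0,11] mid=5 arr[5]=23
[6,11] mid=8 arr[8]=35
Total: 2 comparisons


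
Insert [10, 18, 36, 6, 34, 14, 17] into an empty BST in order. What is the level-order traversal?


Root = 10; build tree by BST insertion.
Level-Order traversal: [10, 6, 18, 14, 36, 17, 34]


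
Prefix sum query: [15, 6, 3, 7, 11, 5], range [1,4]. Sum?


Prefix sums: [0, 15, 21, 24, 31, 42, 47]
Sum[1..4] = prefix[5] - prefix[1] = 42 - 15 = 27


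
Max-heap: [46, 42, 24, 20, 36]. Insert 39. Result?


Append 39: [46, 42, 24, 20, 36, 39]
Bubble up: swap idx 5(39) with idx 2(24)
Result: [46, 42, 39, 20, 36, 24]


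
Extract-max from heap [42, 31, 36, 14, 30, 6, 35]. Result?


Max = 42
Replace root with last, heapify down
Resulting heap: [36, 31, 35, 14, 30, 6]


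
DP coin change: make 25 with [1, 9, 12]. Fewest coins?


dp[0]=0; dp[i]=1+min(dp[i-c] for c in coins)
...dp[20]=4, dp[21]=2, dp[22]=3, dp[23]=4, dp[24]=2, dp[25]=3
Minimum coins for 25 = 3


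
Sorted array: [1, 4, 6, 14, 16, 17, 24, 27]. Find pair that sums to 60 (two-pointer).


Two pointers: lo=0, hi=7
No pair sums to 60


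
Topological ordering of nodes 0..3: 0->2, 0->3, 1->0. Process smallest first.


Kahn's algorithm, process smallest node first
Order: [1, 0, 2, 3]


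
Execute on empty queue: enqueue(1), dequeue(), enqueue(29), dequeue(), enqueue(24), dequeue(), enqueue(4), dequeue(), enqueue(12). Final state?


enqueue(1) -> [1]
dequeue() returns 1 -> []
enqueue(29) -> [29]
dequeue() returns 29 -> []
enqueue(24) -> [24]
dequeue() returns 24 -> []
enqueue(4) -> [4]
dequeue() returns 4 -> []
enqueue(12) -> [12]
Final queue (front to back): [12]


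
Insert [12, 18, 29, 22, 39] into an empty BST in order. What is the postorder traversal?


Root = 12; build tree by BST insertion.
Postorder traversal: [22, 39, 29, 18, 12]


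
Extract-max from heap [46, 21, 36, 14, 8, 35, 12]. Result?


Max = 46
Replace root with last, heapify down
Resulting heap: [36, 21, 35, 14, 8, 12]


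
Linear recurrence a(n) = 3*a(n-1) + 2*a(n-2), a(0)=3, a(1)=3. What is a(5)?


Build bottom-up:
...a(3)=51, a(4)=183, a(5)=3*183+2*51=651


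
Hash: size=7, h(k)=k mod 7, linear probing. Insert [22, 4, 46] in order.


Insertions: 22->slot 1; 4->slot 4; 46->slot 5
Table: [None, 22, None, None, 4, 46, None]


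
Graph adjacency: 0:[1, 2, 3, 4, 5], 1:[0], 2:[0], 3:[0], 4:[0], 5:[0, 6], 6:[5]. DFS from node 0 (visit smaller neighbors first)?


DFS stack-based: start with [0]
Visit order: [0, 1, 2, 3, 4, 5, 6]


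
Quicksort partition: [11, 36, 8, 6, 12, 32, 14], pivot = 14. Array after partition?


Elements <= 14 go left of pivot.
Result: [11, 8, 6, 12, 14, 32, 36], pivot at index 4


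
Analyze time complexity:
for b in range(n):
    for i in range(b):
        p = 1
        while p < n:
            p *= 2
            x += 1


Per nesting level: O(n) * O(n) [triangular over b] * O(log n) = O(n^2 log n)
Complexity: O(n^2 log n)


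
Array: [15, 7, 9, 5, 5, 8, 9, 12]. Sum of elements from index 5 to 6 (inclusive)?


Prefix sums: [0, 15, 22, 31, 36, 41, 49, 58, 70]
Sum[5..6] = prefix[7] - prefix[5] = 58 - 41 = 17


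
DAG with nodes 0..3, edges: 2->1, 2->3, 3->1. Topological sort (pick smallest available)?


Kahn's algorithm, process smallest node first
Order: [0, 2, 3, 1]


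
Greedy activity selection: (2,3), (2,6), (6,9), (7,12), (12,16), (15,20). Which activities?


Greedy: pick earliest-ending, then skip overlaps.
Selected (3 activities): [(2, 3), (6, 9), (12, 16)]


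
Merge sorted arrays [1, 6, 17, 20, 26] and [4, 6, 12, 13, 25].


Compare heads, take smaller each step.
Merged: [1, 4, 6, 6, 12, 13, 17, 20, 25, 26]


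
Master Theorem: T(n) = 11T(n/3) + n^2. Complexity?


a=11, b=3, c=2. log_3(11)=2.183 > c=2. Case 1: O(n^log_b(a)) = O(n^2.183)
Complexity: O(n^2.183)


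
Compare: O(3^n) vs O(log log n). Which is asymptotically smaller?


double-logarithmic grows slower than exponential (base 3)
O(log log n) is asymptotically smaller; O(3^n) grows faster


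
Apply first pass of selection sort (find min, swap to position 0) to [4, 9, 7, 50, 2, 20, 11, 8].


After one pass: [2, 9, 7, 50, 4, 20, 11, 8]


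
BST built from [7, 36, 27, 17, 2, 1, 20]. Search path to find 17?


BST root = 7
Search for 17: compare at each node
Path: [7, 36, 27, 17]


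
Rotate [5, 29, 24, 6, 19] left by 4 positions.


Left rotate by 4: [19, 5, 29, 24, 6]


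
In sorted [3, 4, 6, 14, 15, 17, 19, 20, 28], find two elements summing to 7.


Two pointers: lo=0, hi=8
Found pair: (3, 4) summing to 7


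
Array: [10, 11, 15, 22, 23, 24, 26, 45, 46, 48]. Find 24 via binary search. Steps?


Search for 24:
[0,9] mid=4 arr[4]=23
[5,9] mid=7 arr[7]=45
[5,6] mid=5 arr[5]=24
Total: 3 comparisons


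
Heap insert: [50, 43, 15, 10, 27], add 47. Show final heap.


Append 47: [50, 43, 15, 10, 27, 47]
Bubble up: swap idx 5(47) with idx 2(15)
Result: [50, 43, 47, 10, 27, 15]


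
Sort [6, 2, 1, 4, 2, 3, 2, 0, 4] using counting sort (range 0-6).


Count array: [1, 1, 3, 1, 2, 0, 1]
Reconstruct: [0, 1, 2, 2, 2, 3, 4, 4, 6]


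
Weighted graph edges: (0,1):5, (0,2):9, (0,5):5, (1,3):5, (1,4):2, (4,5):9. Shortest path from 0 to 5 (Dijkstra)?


Dijkstra from 0:
Distances: {0: 0, 1: 5, 2: 9, 3: 10, 4: 7, 5: 5}
Shortest distance to 5 = 5, path = [0, 5]


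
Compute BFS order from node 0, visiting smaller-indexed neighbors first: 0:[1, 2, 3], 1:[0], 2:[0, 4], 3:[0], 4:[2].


BFS queue: start with [0]
Visit order: [0, 1, 2, 3, 4]


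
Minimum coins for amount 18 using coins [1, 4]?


dp[0]=0; dp[i]=1+min(dp[i-c] for c in coins)
...dp[13]=4, dp[14]=5, dp[15]=6, dp[16]=4, dp[17]=5, dp[18]=6
Minimum coins for 18 = 6


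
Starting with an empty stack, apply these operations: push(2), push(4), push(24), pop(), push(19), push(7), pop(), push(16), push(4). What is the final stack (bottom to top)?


push(2) -> [2]
push(4) -> [2, 4]
push(24) -> [2, 4, 24]
pop() returns 24 -> [2, 4]
push(19) -> [2, 4, 19]
push(7) -> [2, 4, 19, 7]
pop() returns 7 -> [2, 4, 19]
push(16) -> [2, 4, 19, 16]
push(4) -> [2, 4, 19, 16, 4]
Final stack (bottom to top): [2, 4, 19, 16, 4]


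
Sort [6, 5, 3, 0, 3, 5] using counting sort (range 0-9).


Count array: [1, 0, 0, 2, 0, 2, 1, 0, 0, 0]
Reconstruct: [0, 3, 3, 5, 5, 6]


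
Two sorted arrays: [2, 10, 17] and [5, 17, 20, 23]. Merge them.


Compare heads, take smaller each step.
Merged: [2, 5, 10, 17, 17, 20, 23]


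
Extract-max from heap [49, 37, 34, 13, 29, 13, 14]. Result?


Max = 49
Replace root with last, heapify down
Resulting heap: [37, 29, 34, 13, 14, 13]


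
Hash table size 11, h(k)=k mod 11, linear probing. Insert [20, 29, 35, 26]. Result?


Insertions: 20->slot 9; 29->slot 7; 35->slot 2; 26->slot 4
Table: [None, None, 35, None, 26, None, None, 29, None, 20, None]


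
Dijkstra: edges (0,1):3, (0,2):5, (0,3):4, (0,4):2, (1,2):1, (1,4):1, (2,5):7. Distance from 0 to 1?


Dijkstra from 0:
Distances: {0: 0, 1: 3, 2: 4, 3: 4, 4: 2, 5: 11}
Shortest distance to 1 = 3, path = [0, 1]


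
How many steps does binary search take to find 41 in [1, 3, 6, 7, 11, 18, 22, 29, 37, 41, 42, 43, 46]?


Search for 41:
[0,12] mid=6 arr[6]=22
[7,12] mid=9 arr[9]=41
Total: 2 comparisons


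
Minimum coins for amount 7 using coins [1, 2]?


dp[0]=0; dp[i]=1+min(dp[i-c] for c in coins)
...dp[2]=1, dp[3]=2, dp[4]=2, dp[5]=3, dp[6]=3, dp[7]=4
Minimum coins for 7 = 4


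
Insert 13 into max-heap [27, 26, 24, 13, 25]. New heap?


Append 13: [27, 26, 24, 13, 25, 13]
Bubble up: no swaps needed
Result: [27, 26, 24, 13, 25, 13]


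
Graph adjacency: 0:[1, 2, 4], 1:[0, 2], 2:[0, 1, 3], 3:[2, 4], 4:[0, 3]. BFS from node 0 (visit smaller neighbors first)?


BFS queue: start with [0]
Visit order: [0, 1, 2, 4, 3]


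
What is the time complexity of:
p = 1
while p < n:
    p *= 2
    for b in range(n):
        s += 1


Per nesting level: O(log n) * O(n) = O(n log n)
Complexity: O(n log n)


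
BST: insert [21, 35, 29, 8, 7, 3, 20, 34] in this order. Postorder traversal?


Root = 21; build tree by BST insertion.
Postorder traversal: [3, 7, 20, 8, 34, 29, 35, 21]


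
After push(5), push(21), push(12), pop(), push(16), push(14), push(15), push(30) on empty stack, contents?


push(5) -> [5]
push(21) -> [5, 21]
push(12) -> [5, 21, 12]
pop() returns 12 -> [5, 21]
push(16) -> [5, 21, 16]
push(14) -> [5, 21, 16, 14]
push(15) -> [5, 21, 16, 14, 15]
push(30) -> [5, 21, 16, 14, 15, 30]
Final stack (bottom to top): [5, 21, 16, 14, 15, 30]


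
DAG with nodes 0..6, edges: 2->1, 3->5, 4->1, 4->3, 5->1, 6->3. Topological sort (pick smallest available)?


Kahn's algorithm, process smallest node first
Order: [0, 2, 4, 6, 3, 5, 1]


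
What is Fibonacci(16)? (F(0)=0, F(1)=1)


F(n)=F(n-1)+F(n-2)
...F(14)=377, F(15)=610, F(16)=987


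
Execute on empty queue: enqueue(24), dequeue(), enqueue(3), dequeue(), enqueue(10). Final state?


enqueue(24) -> [24]
dequeue() returns 24 -> []
enqueue(3) -> [3]
dequeue() returns 3 -> []
enqueue(10) -> [10]
Final queue (front to back): [10]


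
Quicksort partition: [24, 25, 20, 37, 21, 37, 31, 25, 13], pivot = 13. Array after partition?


Elements <= 13 go left of pivot.
Result: [13, 25, 20, 37, 21, 37, 31, 25, 24], pivot at index 0


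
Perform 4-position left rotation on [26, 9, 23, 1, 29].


Left rotate by 4: [29, 26, 9, 23, 1]


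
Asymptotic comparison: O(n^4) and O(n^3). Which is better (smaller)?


cubic grows slower than quartic
O(n^3) is asymptotically smaller; O(n^4) grows faster


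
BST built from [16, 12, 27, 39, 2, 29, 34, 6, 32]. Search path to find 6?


BST root = 16
Search for 6: compare at each node
Path: [16, 12, 2, 6]


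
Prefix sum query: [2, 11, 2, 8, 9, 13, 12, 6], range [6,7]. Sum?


Prefix sums: [0, 2, 13, 15, 23, 32, 45, 57, 63]
Sum[6..7] = prefix[8] - prefix[6] = 63 - 45 = 18


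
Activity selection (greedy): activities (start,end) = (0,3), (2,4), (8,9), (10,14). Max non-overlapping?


Greedy: pick earliest-ending, then skip overlaps.
Selected (3 activities): [(0, 3), (8, 9), (10, 14)]


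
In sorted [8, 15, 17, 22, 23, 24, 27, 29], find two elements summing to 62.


Two pointers: lo=0, hi=7
No pair sums to 62


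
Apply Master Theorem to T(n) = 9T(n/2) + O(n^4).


a=9, b=2, c=4. log_2(9)=3.170 < c=4. Case 3: O(n^c) = O(n^4)
Complexity: O(n^4)


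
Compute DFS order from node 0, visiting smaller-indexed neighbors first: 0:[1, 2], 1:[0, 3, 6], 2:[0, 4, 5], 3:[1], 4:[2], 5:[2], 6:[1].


DFS stack-based: start with [0]
Visit order: [0, 1, 3, 6, 2, 4, 5]


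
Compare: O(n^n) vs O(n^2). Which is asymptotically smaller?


quadratic grows slower than n^n
O(n^2) is asymptotically smaller; O(n^n) grows faster


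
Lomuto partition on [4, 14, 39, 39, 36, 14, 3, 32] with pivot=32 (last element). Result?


Elements <= 32 go left of pivot.
Result: [4, 14, 14, 3, 32, 39, 39, 36], pivot at index 4


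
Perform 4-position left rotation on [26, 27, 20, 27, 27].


Left rotate by 4: [27, 26, 27, 20, 27]


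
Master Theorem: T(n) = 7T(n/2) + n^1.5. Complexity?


a=7, b=2, c=1.5. log_2(7)=2.807 > c=1.5. Case 1: O(n^log_b(a)) = O(n^2.807)
Complexity: O(n^2.807)


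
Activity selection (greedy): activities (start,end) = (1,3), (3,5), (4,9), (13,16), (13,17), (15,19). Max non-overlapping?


Greedy: pick earliest-ending, then skip overlaps.
Selected (3 activities): [(1, 3), (3, 5), (13, 16)]


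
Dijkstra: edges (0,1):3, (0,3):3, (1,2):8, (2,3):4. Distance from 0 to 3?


Dijkstra from 0:
Distances: {0: 0, 1: 3, 2: 7, 3: 3}
Shortest distance to 3 = 3, path = [0, 3]


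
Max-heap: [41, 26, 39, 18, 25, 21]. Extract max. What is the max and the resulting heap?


Max = 41
Replace root with last, heapify down
Resulting heap: [39, 26, 21, 18, 25]


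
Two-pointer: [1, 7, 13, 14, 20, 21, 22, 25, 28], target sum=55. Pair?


Two pointers: lo=0, hi=8
No pair sums to 55


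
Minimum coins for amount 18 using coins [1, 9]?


dp[0]=0; dp[i]=1+min(dp[i-c] for c in coins)
...dp[13]=5, dp[14]=6, dp[15]=7, dp[16]=8, dp[17]=9, dp[18]=2
Minimum coins for 18 = 2


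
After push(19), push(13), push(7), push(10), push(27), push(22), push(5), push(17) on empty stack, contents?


push(19) -> [19]
push(13) -> [19, 13]
push(7) -> [19, 13, 7]
push(10) -> [19, 13, 7, 10]
push(27) -> [19, 13, 7, 10, 27]
push(22) -> [19, 13, 7, 10, 27, 22]
push(5) -> [19, 13, 7, 10, 27, 22, 5]
push(17) -> [19, 13, 7, 10, 27, 22, 5, 17]
Final stack (bottom to top): [19, 13, 7, 10, 27, 22, 5, 17]


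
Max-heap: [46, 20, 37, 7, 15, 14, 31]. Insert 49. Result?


Append 49: [46, 20, 37, 7, 15, 14, 31, 49]
Bubble up: swap idx 7(49) with idx 3(7); swap idx 3(49) with idx 1(20); swap idx 1(49) with idx 0(46)
Result: [49, 46, 37, 20, 15, 14, 31, 7]


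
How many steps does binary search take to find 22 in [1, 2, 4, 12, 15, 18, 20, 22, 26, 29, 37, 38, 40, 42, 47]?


Search for 22:
[0,14] mid=7 arr[7]=22
Total: 1 comparisons


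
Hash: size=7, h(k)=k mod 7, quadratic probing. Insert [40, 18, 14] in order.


Insertions: 40->slot 5; 18->slot 4; 14->slot 0
Table: [14, None, None, None, 18, 40, None]


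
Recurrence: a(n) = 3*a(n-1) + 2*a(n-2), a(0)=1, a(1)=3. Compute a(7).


Build bottom-up:
...a(5)=495, a(6)=1763, a(7)=3*1763+2*495=6279


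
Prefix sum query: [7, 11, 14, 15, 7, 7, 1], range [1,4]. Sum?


Prefix sums: [0, 7, 18, 32, 47, 54, 61, 62]
Sum[1..4] = prefix[5] - prefix[1] = 54 - 7 = 47


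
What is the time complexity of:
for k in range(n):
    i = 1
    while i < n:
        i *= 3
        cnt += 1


Per nesting level: O(n) * O(log n) = O(n log n)
Complexity: O(n log n)


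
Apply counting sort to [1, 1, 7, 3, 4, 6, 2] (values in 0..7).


Count array: [0, 2, 1, 1, 1, 0, 1, 1]
Reconstruct: [1, 1, 2, 3, 4, 6, 7]


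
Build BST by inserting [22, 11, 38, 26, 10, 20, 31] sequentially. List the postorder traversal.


Root = 22; build tree by BST insertion.
Postorder traversal: [10, 20, 11, 31, 26, 38, 22]


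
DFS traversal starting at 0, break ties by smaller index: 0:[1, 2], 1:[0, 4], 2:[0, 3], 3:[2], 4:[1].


DFS stack-based: start with [0]
Visit order: [0, 1, 4, 2, 3]


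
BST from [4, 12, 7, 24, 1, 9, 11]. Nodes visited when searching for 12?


BST root = 4
Search for 12: compare at each node
Path: [4, 12]


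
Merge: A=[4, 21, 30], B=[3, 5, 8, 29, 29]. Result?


Compare heads, take smaller each step.
Merged: [3, 4, 5, 8, 21, 29, 29, 30]


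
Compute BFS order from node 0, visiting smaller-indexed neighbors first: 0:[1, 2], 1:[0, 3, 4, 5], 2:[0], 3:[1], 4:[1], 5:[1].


BFS queue: start with [0]
Visit order: [0, 1, 2, 3, 4, 5]


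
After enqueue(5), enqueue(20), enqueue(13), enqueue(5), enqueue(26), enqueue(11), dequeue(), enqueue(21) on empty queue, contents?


enqueue(5) -> [5]
enqueue(20) -> [5, 20]
enqueue(13) -> [5, 20, 13]
enqueue(5) -> [5, 20, 13, 5]
enqueue(26) -> [5, 20, 13, 5, 26]
enqueue(11) -> [5, 20, 13, 5, 26, 11]
dequeue() returns 5 -> [20, 13, 5, 26, 11]
enqueue(21) -> [20, 13, 5, 26, 11, 21]
Final queue (front to back): [20, 13, 5, 26, 11, 21]
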